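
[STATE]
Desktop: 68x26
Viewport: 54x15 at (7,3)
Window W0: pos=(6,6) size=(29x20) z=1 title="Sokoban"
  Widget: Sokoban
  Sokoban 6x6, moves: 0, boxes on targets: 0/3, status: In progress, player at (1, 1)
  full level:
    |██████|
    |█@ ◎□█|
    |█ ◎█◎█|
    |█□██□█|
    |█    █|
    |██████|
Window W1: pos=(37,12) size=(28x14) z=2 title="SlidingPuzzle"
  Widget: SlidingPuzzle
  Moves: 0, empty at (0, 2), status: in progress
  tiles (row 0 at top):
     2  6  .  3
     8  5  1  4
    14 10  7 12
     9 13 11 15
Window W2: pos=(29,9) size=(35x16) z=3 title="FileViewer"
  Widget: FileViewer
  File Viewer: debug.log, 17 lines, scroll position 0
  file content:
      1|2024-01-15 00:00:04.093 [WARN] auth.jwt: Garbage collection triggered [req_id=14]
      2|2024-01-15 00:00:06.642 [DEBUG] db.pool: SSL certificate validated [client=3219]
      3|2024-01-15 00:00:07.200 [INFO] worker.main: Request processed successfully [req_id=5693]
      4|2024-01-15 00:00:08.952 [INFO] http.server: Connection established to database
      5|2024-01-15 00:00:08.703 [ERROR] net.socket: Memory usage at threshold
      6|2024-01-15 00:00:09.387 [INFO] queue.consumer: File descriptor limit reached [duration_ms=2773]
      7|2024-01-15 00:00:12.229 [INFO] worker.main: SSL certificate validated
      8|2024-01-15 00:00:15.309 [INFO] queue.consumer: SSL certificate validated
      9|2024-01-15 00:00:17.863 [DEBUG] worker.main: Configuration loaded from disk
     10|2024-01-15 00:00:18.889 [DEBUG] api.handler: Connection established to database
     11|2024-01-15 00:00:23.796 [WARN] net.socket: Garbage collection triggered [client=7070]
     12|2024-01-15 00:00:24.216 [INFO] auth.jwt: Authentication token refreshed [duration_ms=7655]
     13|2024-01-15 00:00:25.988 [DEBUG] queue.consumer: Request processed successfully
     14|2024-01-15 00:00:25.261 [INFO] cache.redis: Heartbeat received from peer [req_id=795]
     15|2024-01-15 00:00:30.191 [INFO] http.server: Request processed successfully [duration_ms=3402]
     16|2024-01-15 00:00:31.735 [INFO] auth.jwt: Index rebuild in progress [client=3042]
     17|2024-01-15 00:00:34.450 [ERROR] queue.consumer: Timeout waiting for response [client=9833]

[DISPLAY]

                                                      
                                                      
                                                      
━━━━━━━━━━━━━━━━━━━━━━━━━━━┓                          
 Sokoban                   ┃                          
───────────────────────────┨                          
██████                ┏━━━━━━━━━━━━━━━━━━━━━━━━━━━━━━━
█@ ◎□█                ┃ FileViewer                    
█ ◎█◎█                ┠───────────────────────────────
█□██□█                ┃2024-01-15 00:00:04.093 [WARN] 
█    █                ┃2024-01-15 00:00:06.642 [DEBUG]
██████                ┃2024-01-15 00:00:07.200 [INFO] 
Moves: 0  0/3         ┃2024-01-15 00:00:08.952 [INFO] 
                      ┃2024-01-15 00:00:08.703 [ERROR]
                      ┃2024-01-15 00:00:09.387 [INFO] 


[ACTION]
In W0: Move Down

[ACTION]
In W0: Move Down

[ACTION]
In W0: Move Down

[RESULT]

                                                      
                                                      
                                                      
━━━━━━━━━━━━━━━━━━━━━━━━━━━┓                          
 Sokoban                   ┃                          
───────────────────────────┨                          
██████                ┏━━━━━━━━━━━━━━━━━━━━━━━━━━━━━━━
█  ◎□█                ┃ FileViewer                    
█ ◎█◎█                ┠───────────────────────────────
█@██□█                ┃2024-01-15 00:00:04.093 [WARN] 
█□   █                ┃2024-01-15 00:00:06.642 [DEBUG]
██████                ┃2024-01-15 00:00:07.200 [INFO] 
Moves: 2  0/3         ┃2024-01-15 00:00:08.952 [INFO] 
                      ┃2024-01-15 00:00:08.703 [ERROR]
                      ┃2024-01-15 00:00:09.387 [INFO] 


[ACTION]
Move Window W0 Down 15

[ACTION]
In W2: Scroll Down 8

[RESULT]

                                                      
                                                      
                                                      
━━━━━━━━━━━━━━━━━━━━━━━━━━━┓                          
 Sokoban                   ┃                          
───────────────────────────┨                          
██████                ┏━━━━━━━━━━━━━━━━━━━━━━━━━━━━━━━
█  ◎□█                ┃ FileViewer                    
█ ◎█◎█                ┠───────────────────────────────
█@██□█                ┃2024-01-15 00:00:09.387 [INFO] 
█□   █                ┃2024-01-15 00:00:12.229 [INFO] 
██████                ┃2024-01-15 00:00:15.309 [INFO] 
Moves: 2  0/3         ┃2024-01-15 00:00:17.863 [DEBUG]
                      ┃2024-01-15 00:00:18.889 [DEBUG]
                      ┃2024-01-15 00:00:23.796 [WARN] 


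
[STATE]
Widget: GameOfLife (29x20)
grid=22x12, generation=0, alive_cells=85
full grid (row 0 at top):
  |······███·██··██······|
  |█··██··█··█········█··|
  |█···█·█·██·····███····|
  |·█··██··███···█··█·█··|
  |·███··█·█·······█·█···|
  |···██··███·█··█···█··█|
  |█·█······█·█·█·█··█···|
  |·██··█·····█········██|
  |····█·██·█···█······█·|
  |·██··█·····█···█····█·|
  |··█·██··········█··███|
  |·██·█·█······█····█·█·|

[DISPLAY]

Gen: 0                       
······███·██··██······       
█··██··█··█········█··       
█···█·█·██·····███····       
·█··██··███···█··█·█··       
·███··█·█·······█·█···       
···██··███·█··█···█··█       
█·█······█·█·█·█··█···       
·██··█·····█········██       
····█·██·█···█······█·       
·██··█·····█···█····█·       
··█·██··········█··███       
·██·█·█······█····█·█·       
                             
                             
                             
                             
                             
                             
                             


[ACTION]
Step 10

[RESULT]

Gen: 10                      
···········█··········       
·█·██·····█·█·········       
·█·█·····██·██········       
········██··██·█·█·█··       
·██·····█·█·█████·███·       
·█·····███·█·██·█·····       
·███··███··███········       
····█··█··········█·█·       
··█···██·········█··█·       
··████···········█····       
·················█·█··       
··██··············█···       
                             
                             
                             
                             
                             
                             
                             


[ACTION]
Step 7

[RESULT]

Gen: 17                      
······················       
·············██·······       
·············██·······       
····█·············██··       
···█·██···········█·█·       
······█··█·········███       
·█···████·█····██··███       
·█·██··█··█··█······█·       
█··█····█·········██··       
·█···········█····█···       
··············██··█···       
················██····       
                             
                             
                             
                             
                             
                             
                             


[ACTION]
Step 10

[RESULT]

Gen: 27                      
······················       
·············█·█······       
·············█·██·····       
··············██·██···       
················██····       
················█·····       
·················███··       
██··············█··█··       
██···············█····       
······················       
······················       
······················       
                             
                             
                             
                             
                             
                             
                             


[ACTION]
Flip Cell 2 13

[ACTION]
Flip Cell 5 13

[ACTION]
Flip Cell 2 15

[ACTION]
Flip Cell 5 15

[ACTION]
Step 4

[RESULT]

Gen: 31                      
······················       
······················       
················██····       
···············██·····       
···············██·█···       
···············███·██·       
···············█···██·       
██··············█·███·       
██····················       
······················       
······················       
······················       
                             
                             
                             
                             
                             
                             
                             


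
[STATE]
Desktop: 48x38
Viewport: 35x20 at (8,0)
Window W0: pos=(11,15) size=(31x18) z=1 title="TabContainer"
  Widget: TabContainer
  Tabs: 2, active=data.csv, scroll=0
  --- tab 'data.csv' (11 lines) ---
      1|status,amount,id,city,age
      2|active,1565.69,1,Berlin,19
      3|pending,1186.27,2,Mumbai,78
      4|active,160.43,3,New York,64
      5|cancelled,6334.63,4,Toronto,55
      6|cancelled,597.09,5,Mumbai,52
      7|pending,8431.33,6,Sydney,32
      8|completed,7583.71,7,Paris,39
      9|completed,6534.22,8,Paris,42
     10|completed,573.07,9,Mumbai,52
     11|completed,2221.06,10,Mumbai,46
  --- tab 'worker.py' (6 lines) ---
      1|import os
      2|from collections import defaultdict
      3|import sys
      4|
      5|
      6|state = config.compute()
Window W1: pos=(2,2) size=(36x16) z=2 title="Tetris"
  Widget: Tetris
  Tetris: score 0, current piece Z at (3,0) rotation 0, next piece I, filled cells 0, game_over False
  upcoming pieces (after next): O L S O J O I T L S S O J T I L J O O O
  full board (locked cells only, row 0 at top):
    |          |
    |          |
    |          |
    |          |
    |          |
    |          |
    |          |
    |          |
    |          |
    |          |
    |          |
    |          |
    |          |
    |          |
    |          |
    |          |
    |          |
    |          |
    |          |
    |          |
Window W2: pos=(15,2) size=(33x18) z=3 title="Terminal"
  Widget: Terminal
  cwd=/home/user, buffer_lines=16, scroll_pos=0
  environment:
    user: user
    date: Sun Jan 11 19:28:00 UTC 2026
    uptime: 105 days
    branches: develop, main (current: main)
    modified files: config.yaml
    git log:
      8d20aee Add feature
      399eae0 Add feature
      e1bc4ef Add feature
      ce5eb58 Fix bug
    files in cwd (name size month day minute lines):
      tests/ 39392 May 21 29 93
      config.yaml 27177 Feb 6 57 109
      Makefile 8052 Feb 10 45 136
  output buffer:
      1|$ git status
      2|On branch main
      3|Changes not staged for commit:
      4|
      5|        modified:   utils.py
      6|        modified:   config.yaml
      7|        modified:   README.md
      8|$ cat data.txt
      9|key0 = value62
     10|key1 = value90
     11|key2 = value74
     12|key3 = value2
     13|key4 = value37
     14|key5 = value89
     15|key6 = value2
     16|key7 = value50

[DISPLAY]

                                   
                                   
━━━━━━━┏━━━━━━━━━━━━━━━━━━━━━━━━━━━
is     ┃ Terminal                  
───────┠───────────────────────────
     │N┃$ git status               
     │█┃On branch main             
     │ ┃Changes not staged for comm
     │ ┃                           
     │ ┃        modified:   utils.p
     │ ┃        modified:   config.
     │S┃        modified:   README.
     │0┃$ cat data.txt             
     │ ┃key0 = value62             
     │ ┃key1 = value90             
     │ ┃key2 = value74             
     │ ┃key3 = value2              
━━━━━━━┃key4 = value37             
   ┃[da┃key5 = value89             
   ┃───┗━━━━━━━━━━━━━━━━━━━━━━━━━━━


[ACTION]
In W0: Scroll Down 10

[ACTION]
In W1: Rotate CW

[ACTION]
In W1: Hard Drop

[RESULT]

                                   
                                   
━━━━━━━┏━━━━━━━━━━━━━━━━━━━━━━━━━━━
is     ┃ Terminal                  
───────┠───────────────────────────
     │N┃$ git status               
     │▓┃On branch main             
     │▓┃Changes not staged for comm
     │ ┃                           
     │ ┃        modified:   utils.p
     │ ┃        modified:   config.
     │S┃        modified:   README.
     │0┃$ cat data.txt             
     │ ┃key0 = value62             
     │ ┃key1 = value90             
     │ ┃key2 = value74             
     │ ┃key3 = value2              
━━━━━━━┃key4 = value37             
   ┃[da┃key5 = value89             
   ┃───┗━━━━━━━━━━━━━━━━━━━━━━━━━━━


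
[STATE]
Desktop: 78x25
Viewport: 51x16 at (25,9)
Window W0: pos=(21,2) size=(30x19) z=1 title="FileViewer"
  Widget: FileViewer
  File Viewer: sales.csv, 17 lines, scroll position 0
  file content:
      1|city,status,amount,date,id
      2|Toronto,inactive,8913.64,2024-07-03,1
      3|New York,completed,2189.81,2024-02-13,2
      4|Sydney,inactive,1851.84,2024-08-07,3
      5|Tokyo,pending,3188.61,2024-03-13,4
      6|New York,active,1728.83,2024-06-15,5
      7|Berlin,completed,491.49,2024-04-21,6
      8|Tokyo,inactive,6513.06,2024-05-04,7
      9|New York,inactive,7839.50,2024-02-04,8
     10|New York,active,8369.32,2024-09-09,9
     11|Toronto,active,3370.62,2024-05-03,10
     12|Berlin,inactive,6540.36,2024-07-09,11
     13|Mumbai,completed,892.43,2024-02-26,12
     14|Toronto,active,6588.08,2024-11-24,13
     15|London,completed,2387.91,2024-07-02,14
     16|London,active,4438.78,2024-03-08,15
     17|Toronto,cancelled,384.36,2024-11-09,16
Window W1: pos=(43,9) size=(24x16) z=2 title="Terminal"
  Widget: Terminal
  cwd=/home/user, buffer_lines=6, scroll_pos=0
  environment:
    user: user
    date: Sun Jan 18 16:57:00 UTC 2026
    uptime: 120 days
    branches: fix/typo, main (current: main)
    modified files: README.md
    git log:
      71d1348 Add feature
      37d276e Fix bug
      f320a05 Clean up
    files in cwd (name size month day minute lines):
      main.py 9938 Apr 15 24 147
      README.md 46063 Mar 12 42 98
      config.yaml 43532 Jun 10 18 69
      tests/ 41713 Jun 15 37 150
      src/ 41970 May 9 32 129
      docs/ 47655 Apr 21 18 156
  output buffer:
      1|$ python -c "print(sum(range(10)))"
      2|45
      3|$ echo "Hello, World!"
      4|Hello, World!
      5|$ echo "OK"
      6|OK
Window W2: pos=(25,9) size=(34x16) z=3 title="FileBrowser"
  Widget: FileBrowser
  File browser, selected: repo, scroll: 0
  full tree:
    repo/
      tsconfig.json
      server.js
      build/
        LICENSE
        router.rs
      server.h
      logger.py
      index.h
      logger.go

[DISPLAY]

┏━━━━━━━━━━━━━━━━━━━━━━━━━━━━━━━━┓━━━━━━━┓         
┃ FileBrowser                    ┃       ┃         
┠────────────────────────────────┨───────┨         
┃> [-] repo/                     ┃int(sum┃         
┃    tsconfig.json               ┃       ┃         
┃    server.js                   ┃World!"┃         
┃    [+] build/                  ┃       ┃         
┃    server.h                    ┃       ┃         
┃    logger.py                   ┃       ┃         
┃    index.h                     ┃       ┃         
┃    logger.go                   ┃       ┃         
┃                                ┃       ┃         
┃                                ┃       ┃         
┃                                ┃       ┃         
┃                                ┃       ┃         
┗━━━━━━━━━━━━━━━━━━━━━━━━━━━━━━━━┛━━━━━━━┛         


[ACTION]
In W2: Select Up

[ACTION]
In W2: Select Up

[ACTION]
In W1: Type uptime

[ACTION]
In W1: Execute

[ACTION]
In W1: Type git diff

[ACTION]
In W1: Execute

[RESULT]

┏━━━━━━━━━━━━━━━━━━━━━━━━━━━━━━━━┓━━━━━━━┓         
┃ FileBrowser                    ┃       ┃         
┠────────────────────────────────┨───────┨         
┃> [-] repo/                     ┃       ┃         
┃    tsconfig.json               ┃       ┃         
┃    server.js                   ┃       ┃         
┃    [+] build/                  ┃days   ┃         
┃    server.h                    ┃       ┃         
┃    logger.py                   ┃in.py b┃         
┃    index.h                     ┃       ┃         
┃    logger.go                   ┃       ┃         
┃                                ┃       ┃         
┃                                ┃       ┃         
┃                                ┃       ┃         
┃                                ┃       ┃         
┗━━━━━━━━━━━━━━━━━━━━━━━━━━━━━━━━┛━━━━━━━┛         


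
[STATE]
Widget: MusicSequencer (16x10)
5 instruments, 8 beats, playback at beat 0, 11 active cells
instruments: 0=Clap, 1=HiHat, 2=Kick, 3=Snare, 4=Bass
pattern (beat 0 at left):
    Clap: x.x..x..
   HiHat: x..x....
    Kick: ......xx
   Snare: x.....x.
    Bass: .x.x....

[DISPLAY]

      ▼1234567  
  Clap█·█··█··  
 HiHat█··█····  
  Kick······██  
 Snare█·····█·  
  Bass·█·█····  
                
                
                
                


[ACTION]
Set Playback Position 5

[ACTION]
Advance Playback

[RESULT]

      012345▼7  
  Clap█·█··█··  
 HiHat█··█····  
  Kick······██  
 Snare█·····█·  
  Bass·█·█····  
                
                
                
                


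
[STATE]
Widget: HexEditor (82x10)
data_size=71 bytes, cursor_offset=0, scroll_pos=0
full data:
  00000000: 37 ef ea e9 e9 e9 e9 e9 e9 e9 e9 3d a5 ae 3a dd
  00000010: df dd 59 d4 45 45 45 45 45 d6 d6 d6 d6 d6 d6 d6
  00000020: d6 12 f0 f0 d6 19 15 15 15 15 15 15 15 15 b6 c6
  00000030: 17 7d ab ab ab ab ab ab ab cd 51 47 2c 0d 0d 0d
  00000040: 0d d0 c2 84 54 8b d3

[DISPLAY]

00000000  37 ef ea e9 e9 e9 e9 e9  e9 e9 e9 3d a5 ae 3a dd  |7..........=..:.|    
00000010  df dd 59 d4 45 45 45 45  45 d6 d6 d6 d6 d6 d6 d6  |..Y.EEEEE.......|    
00000020  d6 12 f0 f0 d6 19 15 15  15 15 15 15 15 15 b6 c6  |................|    
00000030  17 7d ab ab ab ab ab ab  ab cd 51 47 2c 0d 0d 0d  |.}........QG,...|    
00000040  0d d0 c2 84 54 8b d3                              |....T..         |    
                                                                                  
                                                                                  
                                                                                  
                                                                                  
                                                                                  


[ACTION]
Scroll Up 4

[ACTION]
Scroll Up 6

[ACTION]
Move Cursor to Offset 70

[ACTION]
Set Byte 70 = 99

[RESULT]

00000000  37 ef ea e9 e9 e9 e9 e9  e9 e9 e9 3d a5 ae 3a dd  |7..........=..:.|    
00000010  df dd 59 d4 45 45 45 45  45 d6 d6 d6 d6 d6 d6 d6  |..Y.EEEEE.......|    
00000020  d6 12 f0 f0 d6 19 15 15  15 15 15 15 15 15 b6 c6  |................|    
00000030  17 7d ab ab ab ab ab ab  ab cd 51 47 2c 0d 0d 0d  |.}........QG,...|    
00000040  0d d0 c2 84 54 8b 99                              |....T..         |    
                                                                                  
                                                                                  
                                                                                  
                                                                                  
                                                                                  


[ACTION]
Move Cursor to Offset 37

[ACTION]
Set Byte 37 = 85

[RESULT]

00000000  37 ef ea e9 e9 e9 e9 e9  e9 e9 e9 3d a5 ae 3a dd  |7..........=..:.|    
00000010  df dd 59 d4 45 45 45 45  45 d6 d6 d6 d6 d6 d6 d6  |..Y.EEEEE.......|    
00000020  d6 12 f0 f0 d6 85 15 15  15 15 15 15 15 15 b6 c6  |................|    
00000030  17 7d ab ab ab ab ab ab  ab cd 51 47 2c 0d 0d 0d  |.}........QG,...|    
00000040  0d d0 c2 84 54 8b 99                              |....T..         |    
                                                                                  
                                                                                  
                                                                                  
                                                                                  
                                                                                  


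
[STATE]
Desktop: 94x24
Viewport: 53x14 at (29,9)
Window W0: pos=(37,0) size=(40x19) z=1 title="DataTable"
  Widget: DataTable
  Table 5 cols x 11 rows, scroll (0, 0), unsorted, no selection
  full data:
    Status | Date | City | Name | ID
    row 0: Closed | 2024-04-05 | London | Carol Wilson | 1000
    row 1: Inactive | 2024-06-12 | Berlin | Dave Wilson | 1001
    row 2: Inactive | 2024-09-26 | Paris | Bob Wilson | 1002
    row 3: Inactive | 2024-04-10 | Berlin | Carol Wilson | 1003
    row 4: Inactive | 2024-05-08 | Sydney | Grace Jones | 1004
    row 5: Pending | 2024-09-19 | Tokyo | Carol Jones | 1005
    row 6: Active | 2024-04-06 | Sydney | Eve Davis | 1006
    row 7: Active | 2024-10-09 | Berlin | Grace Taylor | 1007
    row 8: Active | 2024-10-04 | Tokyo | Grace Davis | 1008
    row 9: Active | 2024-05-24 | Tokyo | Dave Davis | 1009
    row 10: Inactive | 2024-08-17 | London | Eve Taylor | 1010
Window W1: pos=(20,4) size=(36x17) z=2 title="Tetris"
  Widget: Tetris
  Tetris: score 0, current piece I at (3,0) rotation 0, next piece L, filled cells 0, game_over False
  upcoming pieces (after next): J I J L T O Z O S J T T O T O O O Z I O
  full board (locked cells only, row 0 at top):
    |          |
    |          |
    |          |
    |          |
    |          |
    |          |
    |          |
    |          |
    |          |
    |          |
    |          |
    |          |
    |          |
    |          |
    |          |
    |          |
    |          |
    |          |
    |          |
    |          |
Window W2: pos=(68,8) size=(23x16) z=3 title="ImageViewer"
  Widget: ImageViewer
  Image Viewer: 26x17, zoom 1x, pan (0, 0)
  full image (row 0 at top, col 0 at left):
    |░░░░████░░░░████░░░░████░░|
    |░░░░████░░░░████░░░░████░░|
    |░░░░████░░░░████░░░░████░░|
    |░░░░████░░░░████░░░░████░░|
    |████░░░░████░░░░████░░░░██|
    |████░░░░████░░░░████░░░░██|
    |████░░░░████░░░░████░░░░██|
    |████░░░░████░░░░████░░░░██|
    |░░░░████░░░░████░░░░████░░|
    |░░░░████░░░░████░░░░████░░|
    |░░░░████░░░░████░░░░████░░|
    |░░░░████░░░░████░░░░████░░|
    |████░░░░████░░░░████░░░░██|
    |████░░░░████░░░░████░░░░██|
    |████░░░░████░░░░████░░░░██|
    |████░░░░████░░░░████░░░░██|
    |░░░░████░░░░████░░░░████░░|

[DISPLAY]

  │▒▒▒                    ┃8│Sydney│Gra┃ ImageViewer 
  │                       ┃9│Tokyo │Car┠─────────────
  │                       ┃6│Sydney│Eve┃░░░░████░░░░█
  │                       ┃9│Berlin│Gra┃░░░░████░░░░█
  │Score:                 ┃4│Tokyo │Gra┃░░░░████░░░░█
  │0                      ┃4│Tokyo │Dav┃░░░░████░░░░█
  │                       ┃7│London│Eve┃████░░░░████░
  │                       ┃            ┃████░░░░████░
  │                       ┃            ┃████░░░░████░
  │                       ┃━━━━━━━━━━━━┃████░░░░████░
  │                       ┃            ┃░░░░████░░░░█
━━━━━━━━━━━━━━━━━━━━━━━━━━┛            ┃░░░░████░░░░█
                                       ┃░░░░████░░░░█
                                       ┃░░░░████░░░░█


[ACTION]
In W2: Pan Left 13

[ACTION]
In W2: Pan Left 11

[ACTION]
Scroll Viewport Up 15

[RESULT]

        ┏━━━━━━━━━━━━━━━━━━━━━━━━━━━━━━━━━━━━━━┓     
        ┃ DataTable                            ┃     
        ┠──────────────────────────────────────┨     
        ┃Status  │Date      │City  │Name       ┃     
━━━━━━━━━━━━━━━━━━━━━━━━━━┓─┼──────┼───────────┃     
                          ┃5│London│Carol Wilso┃     
──────────────────────────┨2│Berlin│Dave Wilson┃     
  │Next:                  ┃6│Paris │Bob Wilson ┃     
  │  ▒                    ┃0│Berlin│Car┏━━━━━━━━━━━━━
  │▒▒▒                    ┃8│Sydney│Gra┃ ImageViewer 
  │                       ┃9│Tokyo │Car┠─────────────
  │                       ┃6│Sydney│Eve┃░░░░████░░░░█
  │                       ┃9│Berlin│Gra┃░░░░████░░░░█
  │Score:                 ┃4│Tokyo │Gra┃░░░░████░░░░█


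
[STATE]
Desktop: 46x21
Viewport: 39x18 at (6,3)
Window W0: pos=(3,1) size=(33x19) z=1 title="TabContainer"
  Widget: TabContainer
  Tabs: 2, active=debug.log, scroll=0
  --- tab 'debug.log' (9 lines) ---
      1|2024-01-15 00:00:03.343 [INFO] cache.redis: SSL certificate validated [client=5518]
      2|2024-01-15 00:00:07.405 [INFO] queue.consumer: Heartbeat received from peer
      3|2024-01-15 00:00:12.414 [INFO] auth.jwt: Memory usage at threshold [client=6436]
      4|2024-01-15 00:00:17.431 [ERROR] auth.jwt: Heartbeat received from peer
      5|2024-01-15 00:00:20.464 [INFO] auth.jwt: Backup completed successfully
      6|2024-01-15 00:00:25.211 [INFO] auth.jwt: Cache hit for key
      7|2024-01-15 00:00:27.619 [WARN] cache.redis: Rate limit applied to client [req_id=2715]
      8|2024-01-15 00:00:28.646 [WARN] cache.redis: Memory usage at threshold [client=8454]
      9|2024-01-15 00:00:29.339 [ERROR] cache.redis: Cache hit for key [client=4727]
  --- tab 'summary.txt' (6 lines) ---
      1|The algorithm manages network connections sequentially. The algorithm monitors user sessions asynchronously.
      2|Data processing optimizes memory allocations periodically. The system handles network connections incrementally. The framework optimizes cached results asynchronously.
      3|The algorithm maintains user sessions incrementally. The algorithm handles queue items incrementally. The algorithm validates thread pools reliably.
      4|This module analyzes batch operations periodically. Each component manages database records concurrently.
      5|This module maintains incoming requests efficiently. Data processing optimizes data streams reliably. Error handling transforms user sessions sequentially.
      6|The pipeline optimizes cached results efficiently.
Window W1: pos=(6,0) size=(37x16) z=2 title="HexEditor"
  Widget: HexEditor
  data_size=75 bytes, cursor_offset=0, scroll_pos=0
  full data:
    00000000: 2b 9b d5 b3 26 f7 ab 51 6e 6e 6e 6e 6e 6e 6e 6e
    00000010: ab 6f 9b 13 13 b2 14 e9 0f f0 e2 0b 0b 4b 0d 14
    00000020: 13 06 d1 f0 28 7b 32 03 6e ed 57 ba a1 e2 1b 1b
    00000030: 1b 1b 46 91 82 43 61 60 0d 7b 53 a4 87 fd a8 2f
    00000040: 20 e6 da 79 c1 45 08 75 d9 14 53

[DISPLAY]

┃00000000  2B 9b d5 b3 26 f7 ab 51  ┃  
┃00000010  ab 6f 9b 13 13 b2 14 e9  ┃  
┃00000020  13 06 d1 f0 28 7b 32 03  ┃  
┃00000030  1b 1b 46 91 82 43 61 60  ┃  
┃00000040  20 e6 da 79 c1 45 08 75  ┃  
┃                                   ┃  
┃                                   ┃  
┃                                   ┃  
┃                                   ┃  
┃                                   ┃  
┃                                   ┃  
┃                                   ┃  
┗━━━━━━━━━━━━━━━━━━━━━━━━━━━━━━━━━━━┛  
                             ┃         
                             ┃         
                             ┃         
━━━━━━━━━━━━━━━━━━━━━━━━━━━━━┛         
                                       


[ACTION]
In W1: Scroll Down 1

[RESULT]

┃00000010  ab 6f 9b 13 13 b2 14 e9  ┃  
┃00000020  13 06 d1 f0 28 7b 32 03  ┃  
┃00000030  1b 1b 46 91 82 43 61 60  ┃  
┃00000040  20 e6 da 79 c1 45 08 75  ┃  
┃                                   ┃  
┃                                   ┃  
┃                                   ┃  
┃                                   ┃  
┃                                   ┃  
┃                                   ┃  
┃                                   ┃  
┃                                   ┃  
┗━━━━━━━━━━━━━━━━━━━━━━━━━━━━━━━━━━━┛  
                             ┃         
                             ┃         
                             ┃         
━━━━━━━━━━━━━━━━━━━━━━━━━━━━━┛         
                                       


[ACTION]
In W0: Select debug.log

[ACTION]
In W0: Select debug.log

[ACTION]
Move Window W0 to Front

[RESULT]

─────────────────────────────┨4 e9  ┃  
ebug.log]│ summary.txt       ┃2 03  ┃  
─────────────────────────────┃1 60  ┃  
24-01-15 00:00:03.343 [INFO] ┃8 75  ┃  
24-01-15 00:00:07.405 [INFO] ┃      ┃  
24-01-15 00:00:12.414 [INFO] ┃      ┃  
24-01-15 00:00:17.431 [ERROR]┃      ┃  
24-01-15 00:00:20.464 [INFO] ┃      ┃  
24-01-15 00:00:25.211 [INFO] ┃      ┃  
24-01-15 00:00:27.619 [WARN] ┃      ┃  
24-01-15 00:00:28.646 [WARN] ┃      ┃  
24-01-15 00:00:29.339 [ERROR]┃      ┃  
                             ┃━━━━━━┛  
                             ┃         
                             ┃         
                             ┃         
━━━━━━━━━━━━━━━━━━━━━━━━━━━━━┛         
                                       


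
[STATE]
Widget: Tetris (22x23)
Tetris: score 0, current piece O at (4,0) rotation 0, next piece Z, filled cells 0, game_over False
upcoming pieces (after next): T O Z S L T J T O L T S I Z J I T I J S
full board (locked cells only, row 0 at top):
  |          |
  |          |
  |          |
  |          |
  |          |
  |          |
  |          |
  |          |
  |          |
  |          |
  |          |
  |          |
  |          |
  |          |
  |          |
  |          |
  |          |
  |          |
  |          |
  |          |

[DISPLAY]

    ▓▓    │Next:      
    ▓▓    │▓▓         
          │ ▓▓        
          │           
          │           
          │           
          │Score:     
          │0          
          │           
          │           
          │           
          │           
          │           
          │           
          │           
          │           
          │           
          │           
          │           
          │           
          │           
          │           
          │           


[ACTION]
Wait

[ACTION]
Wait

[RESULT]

          │Next:      
          │▓▓         
    ▓▓    │ ▓▓        
    ▓▓    │           
          │           
          │           
          │Score:     
          │0          
          │           
          │           
          │           
          │           
          │           
          │           
          │           
          │           
          │           
          │           
          │           
          │           
          │           
          │           
          │           


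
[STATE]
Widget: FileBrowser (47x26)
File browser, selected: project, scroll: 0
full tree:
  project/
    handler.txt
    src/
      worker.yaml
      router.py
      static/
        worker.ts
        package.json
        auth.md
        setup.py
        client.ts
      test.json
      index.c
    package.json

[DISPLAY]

> [-] project/                                 
    handler.txt                                
    [+] src/                                   
    package.json                               
                                               
                                               
                                               
                                               
                                               
                                               
                                               
                                               
                                               
                                               
                                               
                                               
                                               
                                               
                                               
                                               
                                               
                                               
                                               
                                               
                                               
                                               


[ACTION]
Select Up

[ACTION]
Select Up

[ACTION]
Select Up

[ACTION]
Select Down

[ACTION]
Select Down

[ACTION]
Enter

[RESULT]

  [-] project/                                 
    handler.txt                                
  > [-] src/                                   
      worker.yaml                              
      router.py                                
      [+] static/                              
      test.json                                
      index.c                                  
    package.json                               
                                               
                                               
                                               
                                               
                                               
                                               
                                               
                                               
                                               
                                               
                                               
                                               
                                               
                                               
                                               
                                               
                                               


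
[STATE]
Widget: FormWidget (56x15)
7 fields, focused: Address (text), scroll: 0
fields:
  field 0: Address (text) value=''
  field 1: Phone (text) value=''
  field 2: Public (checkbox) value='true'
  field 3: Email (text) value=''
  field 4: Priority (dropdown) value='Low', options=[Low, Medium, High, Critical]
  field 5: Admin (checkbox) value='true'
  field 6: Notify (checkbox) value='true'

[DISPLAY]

> Address:    [                                        ]
  Phone:      [                                        ]
  Public:     [x]                                       
  Email:      [                                        ]
  Priority:   [Low                                    ▼]
  Admin:      [x]                                       
  Notify:     [x]                                       
                                                        
                                                        
                                                        
                                                        
                                                        
                                                        
                                                        
                                                        


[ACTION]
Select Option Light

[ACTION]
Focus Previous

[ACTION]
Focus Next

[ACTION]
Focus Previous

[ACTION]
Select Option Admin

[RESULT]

  Address:    [                                        ]
  Phone:      [                                        ]
  Public:     [x]                                       
  Email:      [                                        ]
  Priority:   [Low                                    ▼]
  Admin:      [x]                                       
> Notify:     [x]                                       
                                                        
                                                        
                                                        
                                                        
                                                        
                                                        
                                                        
                                                        
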